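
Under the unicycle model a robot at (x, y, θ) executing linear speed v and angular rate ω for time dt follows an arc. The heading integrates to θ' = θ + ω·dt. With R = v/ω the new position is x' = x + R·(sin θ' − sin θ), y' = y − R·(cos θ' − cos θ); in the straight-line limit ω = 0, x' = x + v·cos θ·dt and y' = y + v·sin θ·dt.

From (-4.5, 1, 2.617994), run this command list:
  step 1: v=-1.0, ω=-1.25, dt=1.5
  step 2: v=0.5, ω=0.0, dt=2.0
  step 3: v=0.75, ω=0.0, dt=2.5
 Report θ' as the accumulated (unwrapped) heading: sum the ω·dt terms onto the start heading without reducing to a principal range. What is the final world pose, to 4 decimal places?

(-2.2415, 1.6629, 0.7430)

step 1: θ'=0.7430 (R=0.8000) → pose (-4.3588, -0.2820, 0.7430)
step 2: θ'=0.7430 (straight) → pose (-3.6224, 0.3945, 0.7430)
step 3: θ'=0.7430 (straight) → pose (-2.2415, 1.6629, 0.7430)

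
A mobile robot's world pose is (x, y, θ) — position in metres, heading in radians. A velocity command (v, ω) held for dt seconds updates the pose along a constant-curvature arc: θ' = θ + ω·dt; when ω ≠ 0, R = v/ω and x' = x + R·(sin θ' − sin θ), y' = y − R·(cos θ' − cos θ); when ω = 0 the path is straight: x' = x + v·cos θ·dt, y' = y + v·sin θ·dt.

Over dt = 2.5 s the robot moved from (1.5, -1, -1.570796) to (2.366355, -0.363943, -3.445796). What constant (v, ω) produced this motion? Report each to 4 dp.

v = -0.5000, ω = -0.7500

Δθ = -3.445796 − -1.570796 = -1.875000
ω = Δθ/dt = -1.875000/2.5 = -0.7500
R = Δx/(sin θ' − sin θ) = 0.6667
v = R·ω = 0.6667·-0.7500 = -0.5000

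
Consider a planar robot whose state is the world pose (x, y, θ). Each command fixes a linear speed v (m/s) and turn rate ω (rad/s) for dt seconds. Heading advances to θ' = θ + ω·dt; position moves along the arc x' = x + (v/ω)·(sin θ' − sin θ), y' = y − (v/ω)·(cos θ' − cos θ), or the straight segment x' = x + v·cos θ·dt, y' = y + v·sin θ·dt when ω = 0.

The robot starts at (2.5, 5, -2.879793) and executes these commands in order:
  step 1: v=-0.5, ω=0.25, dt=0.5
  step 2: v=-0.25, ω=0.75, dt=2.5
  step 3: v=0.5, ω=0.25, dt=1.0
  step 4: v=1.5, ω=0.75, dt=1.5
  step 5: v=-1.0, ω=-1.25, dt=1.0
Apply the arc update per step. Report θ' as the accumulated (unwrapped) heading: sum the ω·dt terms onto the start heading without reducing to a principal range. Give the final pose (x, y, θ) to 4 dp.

step 1: θ'=-2.7548 (R=-2.0000) → pose (2.7368, 5.0796, -2.7548)
step 2: θ'=-0.8798 (R=-0.3333) → pose (2.8679, 5.6008, -0.8798)
step 3: θ'=-0.6298 (R=2.0000) → pose (3.2312, 5.2591, -0.6298)
step 4: θ'=0.4952 (R=2.0000) → pose (5.3596, 5.1156, 0.4952)
step 5: θ'=-0.7548 (R=0.8000) → pose (4.4313, 5.2368, -0.7548)

(4.4313, 5.2368, -0.7548)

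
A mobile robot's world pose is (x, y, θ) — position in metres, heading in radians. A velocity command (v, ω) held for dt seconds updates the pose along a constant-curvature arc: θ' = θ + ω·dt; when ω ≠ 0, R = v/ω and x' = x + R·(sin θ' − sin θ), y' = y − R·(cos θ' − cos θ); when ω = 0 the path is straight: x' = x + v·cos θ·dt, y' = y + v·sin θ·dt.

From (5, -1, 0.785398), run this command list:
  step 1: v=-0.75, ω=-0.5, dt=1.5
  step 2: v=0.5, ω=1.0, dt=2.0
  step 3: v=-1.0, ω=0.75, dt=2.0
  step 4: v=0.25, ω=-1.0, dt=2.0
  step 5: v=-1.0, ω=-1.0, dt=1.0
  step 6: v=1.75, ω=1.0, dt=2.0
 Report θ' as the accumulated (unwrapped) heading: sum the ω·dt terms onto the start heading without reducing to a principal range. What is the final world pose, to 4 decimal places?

step 1: θ'=0.0354 (R=1.5000) → pose (3.9924, -1.4384, 0.0354)
step 2: θ'=2.0354 (R=0.5000) → pose (4.4217, -0.7147, 2.0354)
step 3: θ'=3.5354 (R=-1.3333) → pose (6.1253, -1.3485, 3.5354)
step 4: θ'=1.5354 (R=-0.2500) → pose (5.7796, -1.1088, 1.5354)
step 5: θ'=0.5354 (R=1.0000) → pose (5.2904, -1.9335, 0.5354)
step 6: θ'=2.5354 (R=1.7500) → pose (5.3946, 1.0098, 2.5354)

(5.3946, 1.0098, 2.5354)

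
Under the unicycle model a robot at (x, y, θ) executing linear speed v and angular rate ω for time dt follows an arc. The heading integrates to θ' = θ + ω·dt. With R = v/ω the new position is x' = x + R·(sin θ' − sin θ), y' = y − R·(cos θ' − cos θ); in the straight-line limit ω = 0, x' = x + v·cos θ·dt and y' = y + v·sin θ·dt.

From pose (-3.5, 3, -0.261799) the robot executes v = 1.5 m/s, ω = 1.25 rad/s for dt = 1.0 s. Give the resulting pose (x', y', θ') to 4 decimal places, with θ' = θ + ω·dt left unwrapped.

(-2.1874, 3.4989, 0.9882)

θ' = -0.2618 + 1.25·1.0 = 0.9882
R = v/ω = 1.5/1.25 = 1.2000
x' = -3.5 + 1.2000·(sin 0.9882 − sin -0.2618) = -2.1874
y' = 3 − 1.2000·(cos 0.9882 − cos -0.2618) = 3.4989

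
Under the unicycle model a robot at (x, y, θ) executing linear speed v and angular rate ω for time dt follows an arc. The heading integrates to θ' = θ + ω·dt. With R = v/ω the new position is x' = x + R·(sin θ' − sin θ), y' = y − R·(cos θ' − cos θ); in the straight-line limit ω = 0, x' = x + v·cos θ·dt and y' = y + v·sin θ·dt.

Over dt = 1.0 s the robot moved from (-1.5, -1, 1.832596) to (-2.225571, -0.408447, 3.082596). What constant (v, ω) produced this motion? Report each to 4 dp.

Δθ = 3.082596 − 1.832596 = 1.250000
ω = Δθ/dt = 1.250000/1.0 = 1.2500
R = Δx/(sin θ' − sin θ) = 0.8000
v = R·ω = 0.8000·1.2500 = 1.0000

v = 1.0000, ω = 1.2500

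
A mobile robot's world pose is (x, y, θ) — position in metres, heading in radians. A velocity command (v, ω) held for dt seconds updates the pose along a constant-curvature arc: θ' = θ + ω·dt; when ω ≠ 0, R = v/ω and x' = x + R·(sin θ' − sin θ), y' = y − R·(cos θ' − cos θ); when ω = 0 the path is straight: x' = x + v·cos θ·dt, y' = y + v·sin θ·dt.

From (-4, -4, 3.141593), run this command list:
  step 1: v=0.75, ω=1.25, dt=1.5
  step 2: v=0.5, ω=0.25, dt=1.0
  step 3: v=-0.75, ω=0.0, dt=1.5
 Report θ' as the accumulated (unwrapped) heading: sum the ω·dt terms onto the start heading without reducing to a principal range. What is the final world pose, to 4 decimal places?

step 1: θ'=5.0166 (R=0.6000) → pose (-4.5725, -4.7797, 5.0166)
step 2: θ'=5.2666 (R=2.0000) → pose (-4.3649, -5.2332, 5.2666)
step 3: θ'=5.2666 (straight) → pose (-4.9570, -4.2766, 5.2666)

(-4.9570, -4.2766, 5.2666)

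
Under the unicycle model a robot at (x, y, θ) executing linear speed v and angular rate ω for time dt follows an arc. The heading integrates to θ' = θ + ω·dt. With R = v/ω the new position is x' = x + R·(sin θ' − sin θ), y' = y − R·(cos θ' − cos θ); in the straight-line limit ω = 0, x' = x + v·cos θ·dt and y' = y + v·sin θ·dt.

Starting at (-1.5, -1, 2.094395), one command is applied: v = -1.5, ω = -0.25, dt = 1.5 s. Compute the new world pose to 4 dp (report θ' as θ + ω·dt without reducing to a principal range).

(-0.7623, -3.1117, 1.7194)

θ' = 2.0944 + -0.25·1.5 = 1.7194
R = v/ω = -1.5/-0.25 = 6.0000
x' = -1.5 + 6.0000·(sin 1.7194 − sin 2.0944) = -0.7623
y' = -1 − 6.0000·(cos 1.7194 − cos 2.0944) = -3.1117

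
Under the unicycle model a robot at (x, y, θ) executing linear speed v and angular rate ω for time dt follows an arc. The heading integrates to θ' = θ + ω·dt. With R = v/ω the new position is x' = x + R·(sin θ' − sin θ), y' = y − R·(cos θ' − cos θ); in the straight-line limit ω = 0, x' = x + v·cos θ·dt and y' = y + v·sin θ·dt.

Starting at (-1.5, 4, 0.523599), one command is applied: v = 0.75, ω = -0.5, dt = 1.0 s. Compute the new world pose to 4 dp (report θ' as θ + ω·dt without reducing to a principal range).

θ' = 0.5236 + -0.5·1.0 = 0.0236
R = v/ω = 0.75/-0.5 = -1.5000
x' = -1.5 + -1.5000·(sin 0.0236 − sin 0.5236) = -0.7854
y' = 4 − -1.5000·(cos 0.0236 − cos 0.5236) = 4.2005

(-0.7854, 4.2005, 0.0236)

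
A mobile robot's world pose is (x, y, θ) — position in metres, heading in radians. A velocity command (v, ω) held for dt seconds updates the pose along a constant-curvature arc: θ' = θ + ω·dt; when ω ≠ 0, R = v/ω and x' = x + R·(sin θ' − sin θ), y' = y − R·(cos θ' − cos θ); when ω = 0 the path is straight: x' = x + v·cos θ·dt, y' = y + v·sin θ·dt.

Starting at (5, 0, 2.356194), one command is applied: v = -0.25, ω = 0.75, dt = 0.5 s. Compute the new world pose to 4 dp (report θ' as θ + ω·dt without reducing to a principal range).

(5.1027, -0.0700, 2.7312)

θ' = 2.3562 + 0.75·0.5 = 2.7312
R = v/ω = -0.25/0.75 = -0.3333
x' = 5 + -0.3333·(sin 2.7312 − sin 2.3562) = 5.1027
y' = 0 − -0.3333·(cos 2.7312 − cos 2.3562) = -0.0700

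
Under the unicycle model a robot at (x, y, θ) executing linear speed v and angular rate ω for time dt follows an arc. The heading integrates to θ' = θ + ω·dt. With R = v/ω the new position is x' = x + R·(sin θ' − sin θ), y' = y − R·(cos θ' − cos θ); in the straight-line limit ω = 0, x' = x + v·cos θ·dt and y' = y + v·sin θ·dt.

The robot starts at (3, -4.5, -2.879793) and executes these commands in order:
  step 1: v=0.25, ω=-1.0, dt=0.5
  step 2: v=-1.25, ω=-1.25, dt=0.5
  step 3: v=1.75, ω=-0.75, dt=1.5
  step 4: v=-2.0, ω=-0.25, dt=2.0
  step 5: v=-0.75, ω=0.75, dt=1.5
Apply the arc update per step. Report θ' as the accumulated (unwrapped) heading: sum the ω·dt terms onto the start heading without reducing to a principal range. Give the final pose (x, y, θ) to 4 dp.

step 1: θ'=-3.3798 (R=-0.2500) → pose (2.8763, -4.5015, -3.3798)
step 2: θ'=-4.0048 (R=1.0000) → pose (3.4003, -4.8232, -4.0048)
step 3: θ'=-5.1298 (R=-2.3333) → pose (3.0404, -2.3606, -5.1298)
step 4: θ'=-5.6298 (R=8.0000) → pose (0.5904, -5.4697, -5.6298)
step 5: θ'=-4.5048 (R=-1.0000) → pose (0.2197, -6.4699, -4.5048)

(0.2197, -6.4699, -4.5048)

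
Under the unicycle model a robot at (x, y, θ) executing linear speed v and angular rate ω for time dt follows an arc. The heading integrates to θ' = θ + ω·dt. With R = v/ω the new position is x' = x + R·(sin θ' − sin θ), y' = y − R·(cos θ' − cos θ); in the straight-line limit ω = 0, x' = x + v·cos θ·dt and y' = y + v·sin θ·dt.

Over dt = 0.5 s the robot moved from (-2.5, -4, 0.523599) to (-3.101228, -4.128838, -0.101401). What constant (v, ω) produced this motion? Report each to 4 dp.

Δθ = -0.101401 − 0.523599 = -0.625000
ω = Δθ/dt = -0.625000/0.5 = -1.2500
R = Δx/(sin θ' − sin θ) = 1.0000
v = R·ω = 1.0000·-1.2500 = -1.2500

v = -1.2500, ω = -1.2500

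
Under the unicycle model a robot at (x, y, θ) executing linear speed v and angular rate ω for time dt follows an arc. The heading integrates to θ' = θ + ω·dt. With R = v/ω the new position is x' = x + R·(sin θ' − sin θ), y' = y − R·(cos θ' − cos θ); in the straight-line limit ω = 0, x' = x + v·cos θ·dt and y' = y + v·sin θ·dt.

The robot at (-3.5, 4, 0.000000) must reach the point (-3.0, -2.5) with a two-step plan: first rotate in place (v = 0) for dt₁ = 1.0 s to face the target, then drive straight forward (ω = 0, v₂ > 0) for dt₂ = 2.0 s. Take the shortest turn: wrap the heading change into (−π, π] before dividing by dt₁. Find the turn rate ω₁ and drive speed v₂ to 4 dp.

heading to target = atan2(-2.5−4, -3−-3.5) = -1.4940
Δθ = wrap(-1.4940 − 0.0000) = -1.4940; ω₁ = Δθ/dt₁ = -1.4940
distance = √((-3−-3.5)² + (-2.5−4)²) = 6.5192; v₂ = distance/dt₂ = 3.2596

ω₁ = -1.4940, v₂ = 3.2596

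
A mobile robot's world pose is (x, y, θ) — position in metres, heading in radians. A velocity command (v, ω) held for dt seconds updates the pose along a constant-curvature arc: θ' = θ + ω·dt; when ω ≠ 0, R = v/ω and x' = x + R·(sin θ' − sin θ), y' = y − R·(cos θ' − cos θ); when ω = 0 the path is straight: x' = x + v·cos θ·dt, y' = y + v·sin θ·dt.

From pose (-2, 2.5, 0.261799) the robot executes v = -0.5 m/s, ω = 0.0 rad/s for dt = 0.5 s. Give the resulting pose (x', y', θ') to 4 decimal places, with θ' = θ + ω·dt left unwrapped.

θ' = 0.2618 + 0.0·0.5 = 0.2618
ω = 0 → straight: x' = -2 + -0.5·cos(0.2618)·0.5 = -2.2415
y' = 2.5 + -0.5·sin(0.2618)·0.5 = 2.4353

(-2.2415, 2.4353, 0.2618)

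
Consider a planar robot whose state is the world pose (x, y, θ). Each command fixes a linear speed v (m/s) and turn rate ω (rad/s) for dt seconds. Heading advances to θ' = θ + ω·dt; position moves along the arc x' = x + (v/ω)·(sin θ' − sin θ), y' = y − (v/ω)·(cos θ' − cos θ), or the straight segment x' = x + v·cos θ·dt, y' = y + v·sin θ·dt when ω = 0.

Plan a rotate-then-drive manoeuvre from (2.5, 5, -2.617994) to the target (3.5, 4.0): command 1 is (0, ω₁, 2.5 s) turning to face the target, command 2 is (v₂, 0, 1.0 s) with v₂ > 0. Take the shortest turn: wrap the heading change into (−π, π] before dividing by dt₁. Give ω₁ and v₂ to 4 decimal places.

ω₁ = 0.7330, v₂ = 1.4142

heading to target = atan2(4−5, 3.5−2.5) = -0.7854
Δθ = wrap(-0.7854 − -2.6180) = 1.8326; ω₁ = Δθ/dt₁ = 0.7330
distance = √((3.5−2.5)² + (4−5)²) = 1.4142; v₂ = distance/dt₂ = 1.4142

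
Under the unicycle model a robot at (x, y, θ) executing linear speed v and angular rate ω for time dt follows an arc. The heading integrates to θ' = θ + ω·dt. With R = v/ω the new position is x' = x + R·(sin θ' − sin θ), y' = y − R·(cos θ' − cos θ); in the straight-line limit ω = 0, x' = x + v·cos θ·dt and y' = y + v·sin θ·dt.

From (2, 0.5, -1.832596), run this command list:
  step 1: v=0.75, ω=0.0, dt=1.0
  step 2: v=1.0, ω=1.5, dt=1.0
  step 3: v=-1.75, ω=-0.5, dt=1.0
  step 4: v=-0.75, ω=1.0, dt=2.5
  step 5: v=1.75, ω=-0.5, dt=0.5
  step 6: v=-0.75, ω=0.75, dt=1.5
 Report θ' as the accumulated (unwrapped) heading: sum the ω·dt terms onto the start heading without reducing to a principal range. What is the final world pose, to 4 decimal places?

step 1: θ'=-1.8326 (straight) → pose (1.8059, -0.2244, -1.8326)
step 2: θ'=-0.3326 (R=0.6667) → pose (2.2322, -1.0271, -0.3326)
step 3: θ'=-0.8326 (R=3.5000) → pose (0.7860, -0.0743, -0.8326)
step 4: θ'=1.6674 (R=-0.7500) → pose (-0.5152, -0.6513, 1.6674)
step 5: θ'=1.4174 (R=-3.5000) → pose (-0.4905, 0.2210, 1.4174)
step 6: θ'=2.5424 (R=-1.0000) → pose (-0.0662, -0.7576, 2.5424)

(-0.0662, -0.7576, 2.5424)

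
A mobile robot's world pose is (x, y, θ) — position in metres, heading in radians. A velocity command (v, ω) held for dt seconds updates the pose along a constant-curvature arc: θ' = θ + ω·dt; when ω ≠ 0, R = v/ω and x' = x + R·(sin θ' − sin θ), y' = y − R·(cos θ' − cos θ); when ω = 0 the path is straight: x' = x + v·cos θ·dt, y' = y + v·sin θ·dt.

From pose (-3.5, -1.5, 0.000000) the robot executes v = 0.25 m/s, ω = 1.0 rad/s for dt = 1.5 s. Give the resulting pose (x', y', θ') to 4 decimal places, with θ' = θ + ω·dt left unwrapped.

(-3.2506, -1.2677, 1.5000)

θ' = 0.0000 + 1.0·1.5 = 1.5000
R = v/ω = 0.25/1.0 = 0.2500
x' = -3.5 + 0.2500·(sin 1.5000 − sin 0.0000) = -3.2506
y' = -1.5 − 0.2500·(cos 1.5000 − cos 0.0000) = -1.2677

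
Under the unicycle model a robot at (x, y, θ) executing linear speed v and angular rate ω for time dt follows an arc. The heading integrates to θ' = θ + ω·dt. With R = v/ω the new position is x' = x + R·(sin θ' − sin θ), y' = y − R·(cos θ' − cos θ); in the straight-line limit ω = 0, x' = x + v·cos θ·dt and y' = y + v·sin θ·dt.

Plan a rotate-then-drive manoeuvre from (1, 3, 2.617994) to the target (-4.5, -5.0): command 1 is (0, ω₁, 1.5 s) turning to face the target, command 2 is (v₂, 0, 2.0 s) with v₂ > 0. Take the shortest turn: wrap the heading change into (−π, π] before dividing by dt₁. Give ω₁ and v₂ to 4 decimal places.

ω₁ = 0.9947, v₂ = 4.8541

heading to target = atan2(-5−3, -4.5−1) = -2.1731
Δθ = wrap(-2.1731 − 2.6180) = 1.4921; ω₁ = Δθ/dt₁ = 0.9947
distance = √((-4.5−1)² + (-5−3)²) = 9.7082; v₂ = distance/dt₂ = 4.8541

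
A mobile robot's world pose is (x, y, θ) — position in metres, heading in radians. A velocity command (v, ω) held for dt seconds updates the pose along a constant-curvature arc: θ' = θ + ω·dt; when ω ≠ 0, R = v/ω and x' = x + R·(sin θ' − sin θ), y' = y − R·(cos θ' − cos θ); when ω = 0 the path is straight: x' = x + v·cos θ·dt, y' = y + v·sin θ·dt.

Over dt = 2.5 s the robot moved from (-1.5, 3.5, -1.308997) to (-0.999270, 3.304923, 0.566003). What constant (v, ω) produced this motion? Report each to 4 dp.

Δθ = 0.566003 − -1.308997 = 1.875000
ω = Δθ/dt = 1.875000/2.5 = 0.7500
R = Δx/(sin θ' − sin θ) = 0.3333
v = R·ω = 0.3333·0.7500 = 0.2500

v = 0.2500, ω = 0.7500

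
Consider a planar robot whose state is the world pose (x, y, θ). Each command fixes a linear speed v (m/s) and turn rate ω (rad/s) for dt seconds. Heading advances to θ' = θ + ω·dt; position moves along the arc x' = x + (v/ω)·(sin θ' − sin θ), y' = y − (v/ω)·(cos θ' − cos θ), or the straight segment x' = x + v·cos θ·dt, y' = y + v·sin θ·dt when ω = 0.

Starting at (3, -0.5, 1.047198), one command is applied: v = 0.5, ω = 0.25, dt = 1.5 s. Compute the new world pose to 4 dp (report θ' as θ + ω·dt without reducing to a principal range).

θ' = 1.0472 + 0.25·1.5 = 1.4222
R = v/ω = 0.5/0.25 = 2.0000
x' = 3 + 2.0000·(sin 1.4222 − sin 1.0472) = 3.2459
y' = -0.5 − 2.0000·(cos 1.4222 − cos 1.0472) = 0.2039

(3.2459, 0.2039, 1.4222)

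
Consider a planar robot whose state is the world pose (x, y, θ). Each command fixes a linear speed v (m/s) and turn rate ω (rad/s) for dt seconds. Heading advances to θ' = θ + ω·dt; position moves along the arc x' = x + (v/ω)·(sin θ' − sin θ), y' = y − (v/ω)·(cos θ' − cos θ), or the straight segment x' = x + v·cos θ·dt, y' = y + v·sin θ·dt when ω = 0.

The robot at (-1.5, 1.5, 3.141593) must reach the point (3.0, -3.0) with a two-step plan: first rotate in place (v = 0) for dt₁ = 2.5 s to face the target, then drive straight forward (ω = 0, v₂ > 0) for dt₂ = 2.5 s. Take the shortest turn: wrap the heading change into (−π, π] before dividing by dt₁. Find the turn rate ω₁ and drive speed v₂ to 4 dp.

heading to target = atan2(-3−1.5, 3−-1.5) = -0.7854
Δθ = wrap(-0.7854 − 3.1416) = 2.3562; ω₁ = Δθ/dt₁ = 0.9425
distance = √((3−-1.5)² + (-3−1.5)²) = 6.3640; v₂ = distance/dt₂ = 2.5456

ω₁ = 0.9425, v₂ = 2.5456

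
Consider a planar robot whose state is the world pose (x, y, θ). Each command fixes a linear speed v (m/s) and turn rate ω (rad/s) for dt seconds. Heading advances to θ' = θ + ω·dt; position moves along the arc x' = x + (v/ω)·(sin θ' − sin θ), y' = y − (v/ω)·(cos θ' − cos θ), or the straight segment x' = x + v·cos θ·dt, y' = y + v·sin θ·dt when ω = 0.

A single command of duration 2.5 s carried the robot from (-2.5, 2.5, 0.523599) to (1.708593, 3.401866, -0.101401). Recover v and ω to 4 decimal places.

v = 1.7500, ω = -0.2500

Δθ = -0.101401 − 0.523599 = -0.625000
ω = Δθ/dt = -0.625000/2.5 = -0.2500
R = Δx/(sin θ' − sin θ) = -7.0000
v = R·ω = -7.0000·-0.2500 = 1.7500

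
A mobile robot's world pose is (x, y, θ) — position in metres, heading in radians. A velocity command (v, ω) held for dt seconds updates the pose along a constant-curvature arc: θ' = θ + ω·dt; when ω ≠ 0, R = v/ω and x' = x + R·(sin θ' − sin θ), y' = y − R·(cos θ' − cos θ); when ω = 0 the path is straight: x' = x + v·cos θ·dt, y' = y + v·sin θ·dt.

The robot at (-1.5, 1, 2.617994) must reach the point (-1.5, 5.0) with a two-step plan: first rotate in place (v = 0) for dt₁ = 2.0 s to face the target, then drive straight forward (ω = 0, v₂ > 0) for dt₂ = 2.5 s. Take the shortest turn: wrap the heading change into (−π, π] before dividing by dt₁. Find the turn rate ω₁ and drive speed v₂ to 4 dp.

ω₁ = -0.5236, v₂ = 1.6000

heading to target = atan2(5−1, -1.5−-1.5) = 1.5708
Δθ = wrap(1.5708 − 2.6180) = -1.0472; ω₁ = Δθ/dt₁ = -0.5236
distance = √((-1.5−-1.5)² + (5−1)²) = 4.0000; v₂ = distance/dt₂ = 1.6000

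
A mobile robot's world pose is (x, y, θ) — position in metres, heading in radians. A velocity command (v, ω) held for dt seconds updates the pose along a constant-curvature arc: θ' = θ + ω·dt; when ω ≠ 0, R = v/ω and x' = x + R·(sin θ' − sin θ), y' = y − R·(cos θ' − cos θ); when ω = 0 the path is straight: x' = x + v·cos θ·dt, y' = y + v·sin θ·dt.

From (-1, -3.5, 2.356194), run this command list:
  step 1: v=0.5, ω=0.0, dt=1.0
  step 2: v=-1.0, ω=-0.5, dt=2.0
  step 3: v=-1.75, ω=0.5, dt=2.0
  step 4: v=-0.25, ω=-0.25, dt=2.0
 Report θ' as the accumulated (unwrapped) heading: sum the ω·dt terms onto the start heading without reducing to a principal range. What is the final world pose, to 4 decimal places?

step 1: θ'=2.3562 (straight) → pose (-1.3536, -3.1464, 2.3562)
step 2: θ'=1.3562 (R=2.0000) → pose (-0.8136, -4.9866, 1.3562)
step 3: θ'=2.3562 (R=-3.5000) → pose (0.1312, -8.2068, 2.3562)
step 4: θ'=1.8562 (R=1.0000) → pose (0.3836, -8.6324, 1.8562)

(0.3836, -8.6324, 1.8562)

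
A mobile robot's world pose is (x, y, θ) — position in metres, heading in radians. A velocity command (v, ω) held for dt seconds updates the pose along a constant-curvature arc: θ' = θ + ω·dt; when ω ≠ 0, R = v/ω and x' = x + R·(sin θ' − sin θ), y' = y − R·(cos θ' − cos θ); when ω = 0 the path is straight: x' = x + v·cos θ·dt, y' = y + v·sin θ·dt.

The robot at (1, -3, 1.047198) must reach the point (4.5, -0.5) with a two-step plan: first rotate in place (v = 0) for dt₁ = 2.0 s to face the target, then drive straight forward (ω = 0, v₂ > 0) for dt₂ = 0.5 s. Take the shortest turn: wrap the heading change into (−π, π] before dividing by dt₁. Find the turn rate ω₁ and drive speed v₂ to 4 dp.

ω₁ = -0.2135, v₂ = 8.6023

heading to target = atan2(-0.5−-3, 4.5−1) = 0.6202
Δθ = wrap(0.6202 − 1.0472) = -0.4269; ω₁ = Δθ/dt₁ = -0.2135
distance = √((4.5−1)² + (-0.5−-3)²) = 4.3012; v₂ = distance/dt₂ = 8.6023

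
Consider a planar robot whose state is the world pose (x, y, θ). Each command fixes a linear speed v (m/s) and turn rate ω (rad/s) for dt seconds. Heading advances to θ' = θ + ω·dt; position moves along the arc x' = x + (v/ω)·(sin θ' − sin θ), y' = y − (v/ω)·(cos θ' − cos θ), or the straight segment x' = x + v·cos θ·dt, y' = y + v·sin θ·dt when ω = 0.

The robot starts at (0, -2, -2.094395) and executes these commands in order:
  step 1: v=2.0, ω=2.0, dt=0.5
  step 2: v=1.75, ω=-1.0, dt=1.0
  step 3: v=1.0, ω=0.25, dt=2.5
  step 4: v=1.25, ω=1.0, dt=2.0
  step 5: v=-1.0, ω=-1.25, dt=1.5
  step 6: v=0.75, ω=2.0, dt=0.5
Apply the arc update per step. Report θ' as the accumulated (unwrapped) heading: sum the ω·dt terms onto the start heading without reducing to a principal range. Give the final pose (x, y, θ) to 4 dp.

step 1: θ'=-1.0944 (R=1.0000) → pose (-0.0226, -2.9586, -1.0944)
step 2: θ'=-2.0944 (R=-1.7500) → pose (-0.0622, -4.6361, -2.0944)
step 3: θ'=-1.4694 (R=4.0000) → pose (-0.5776, -7.0410, -1.4694)
step 4: θ'=0.5306 (R=1.2500) → pose (1.2986, -7.9926, 0.5306)
step 5: θ'=-1.3444 (R=0.8000) → pose (0.1141, -7.4822, -1.3444)
step 6: θ'=-0.3444 (R=0.3750) → pose (0.3530, -7.7510, -0.3444)

(0.3530, -7.7510, -0.3444)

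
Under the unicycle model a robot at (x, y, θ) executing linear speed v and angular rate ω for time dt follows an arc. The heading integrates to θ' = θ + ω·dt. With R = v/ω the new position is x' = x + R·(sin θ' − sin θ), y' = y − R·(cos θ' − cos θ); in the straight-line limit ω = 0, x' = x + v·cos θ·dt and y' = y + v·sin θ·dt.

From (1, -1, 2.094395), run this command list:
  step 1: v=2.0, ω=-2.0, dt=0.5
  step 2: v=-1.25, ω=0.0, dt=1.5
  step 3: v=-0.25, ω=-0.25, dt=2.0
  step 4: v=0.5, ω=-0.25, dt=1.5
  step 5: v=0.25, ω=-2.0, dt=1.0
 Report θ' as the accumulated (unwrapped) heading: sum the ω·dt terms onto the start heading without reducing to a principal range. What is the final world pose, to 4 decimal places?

(0.6231, -1.9305, -1.7806)

step 1: θ'=1.0944 (R=-1.0000) → pose (0.9774, -0.0414, 1.0944)
step 2: θ'=1.0944 (straight) → pose (0.1175, -1.7076, 1.0944)
step 3: θ'=0.5944 (R=1.0000) → pose (-0.2111, -2.0775, 0.5944)
step 4: θ'=0.2194 (R=-2.0000) → pose (0.4736, -1.7825, 0.2194)
step 5: θ'=-1.7806 (R=-0.1250) → pose (0.6231, -1.9305, -1.7806)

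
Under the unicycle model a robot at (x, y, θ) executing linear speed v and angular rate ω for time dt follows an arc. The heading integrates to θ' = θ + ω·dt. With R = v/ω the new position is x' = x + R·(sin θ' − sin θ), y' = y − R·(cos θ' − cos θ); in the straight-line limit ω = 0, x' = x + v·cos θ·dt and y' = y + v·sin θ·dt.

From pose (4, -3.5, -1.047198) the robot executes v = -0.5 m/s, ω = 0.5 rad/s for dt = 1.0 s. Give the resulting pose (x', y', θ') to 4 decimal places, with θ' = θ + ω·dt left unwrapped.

(3.6543, -3.1460, -0.5472)

θ' = -1.0472 + 0.5·1.0 = -0.5472
R = v/ω = -0.5/0.5 = -1.0000
x' = 4 + -1.0000·(sin -0.5472 − sin -1.0472) = 3.6543
y' = -3.5 − -1.0000·(cos -0.5472 − cos -1.0472) = -3.1460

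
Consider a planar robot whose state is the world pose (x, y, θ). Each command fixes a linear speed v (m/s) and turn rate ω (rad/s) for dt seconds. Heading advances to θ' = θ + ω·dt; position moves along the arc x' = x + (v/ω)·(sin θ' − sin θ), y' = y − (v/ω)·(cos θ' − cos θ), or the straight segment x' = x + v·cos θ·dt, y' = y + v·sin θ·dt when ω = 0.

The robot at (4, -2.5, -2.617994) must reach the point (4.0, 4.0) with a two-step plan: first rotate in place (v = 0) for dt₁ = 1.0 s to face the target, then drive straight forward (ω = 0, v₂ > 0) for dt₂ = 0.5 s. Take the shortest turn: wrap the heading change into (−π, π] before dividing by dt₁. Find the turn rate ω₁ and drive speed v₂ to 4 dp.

heading to target = atan2(4−-2.5, 4−4) = 1.5708
Δθ = wrap(1.5708 − -2.6180) = -2.0944; ω₁ = Δθ/dt₁ = -2.0944
distance = √((4−4)² + (4−-2.5)²) = 6.5000; v₂ = distance/dt₂ = 13.0000

ω₁ = -2.0944, v₂ = 13.0000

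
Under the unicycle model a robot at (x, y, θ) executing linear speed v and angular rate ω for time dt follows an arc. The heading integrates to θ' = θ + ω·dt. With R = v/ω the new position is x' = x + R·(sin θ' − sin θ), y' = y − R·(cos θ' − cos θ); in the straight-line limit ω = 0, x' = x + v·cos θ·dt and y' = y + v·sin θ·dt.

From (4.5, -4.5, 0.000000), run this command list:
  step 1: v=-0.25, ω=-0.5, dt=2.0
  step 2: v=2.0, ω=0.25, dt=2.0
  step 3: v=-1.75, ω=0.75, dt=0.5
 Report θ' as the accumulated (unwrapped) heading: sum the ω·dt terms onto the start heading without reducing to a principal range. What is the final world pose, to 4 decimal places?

(6.1479, -6.7010, -0.1250)

step 1: θ'=-1.0000 (R=0.5000) → pose (4.0793, -4.2702, -1.0000)
step 2: θ'=-0.5000 (R=8.0000) → pose (6.9756, -6.9684, -0.5000)
step 3: θ'=-0.1250 (R=-2.3333) → pose (6.1479, -6.7010, -0.1250)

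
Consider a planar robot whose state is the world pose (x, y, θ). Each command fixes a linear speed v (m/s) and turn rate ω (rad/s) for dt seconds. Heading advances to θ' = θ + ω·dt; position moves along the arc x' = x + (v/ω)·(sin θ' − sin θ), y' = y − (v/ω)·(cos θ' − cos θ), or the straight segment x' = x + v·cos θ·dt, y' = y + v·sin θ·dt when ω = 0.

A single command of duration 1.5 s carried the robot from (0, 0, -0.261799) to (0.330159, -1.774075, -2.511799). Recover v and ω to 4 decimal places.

Δθ = -2.511799 − -0.261799 = -2.250000
ω = Δθ/dt = -2.250000/1.5 = -1.5000
R = −Δy/(cos θ' − cos θ) = -1.0000
v = R·ω = -1.0000·-1.5000 = 1.5000

v = 1.5000, ω = -1.5000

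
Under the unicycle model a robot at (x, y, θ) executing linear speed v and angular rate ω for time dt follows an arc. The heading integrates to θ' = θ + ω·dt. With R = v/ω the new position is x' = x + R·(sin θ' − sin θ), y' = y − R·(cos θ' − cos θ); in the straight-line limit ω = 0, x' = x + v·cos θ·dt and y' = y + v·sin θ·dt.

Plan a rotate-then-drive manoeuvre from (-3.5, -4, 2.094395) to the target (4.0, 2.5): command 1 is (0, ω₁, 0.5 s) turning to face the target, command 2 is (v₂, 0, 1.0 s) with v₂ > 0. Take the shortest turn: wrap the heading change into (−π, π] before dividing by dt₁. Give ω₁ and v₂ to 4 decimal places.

heading to target = atan2(2.5−-4, 4−-3.5) = 0.7141
Δθ = wrap(0.7141 − 2.0944) = -1.3803; ω₁ = Δθ/dt₁ = -2.7606
distance = √((4−-3.5)² + (2.5−-4)²) = 9.9247; v₂ = distance/dt₂ = 9.9247

ω₁ = -2.7606, v₂ = 9.9247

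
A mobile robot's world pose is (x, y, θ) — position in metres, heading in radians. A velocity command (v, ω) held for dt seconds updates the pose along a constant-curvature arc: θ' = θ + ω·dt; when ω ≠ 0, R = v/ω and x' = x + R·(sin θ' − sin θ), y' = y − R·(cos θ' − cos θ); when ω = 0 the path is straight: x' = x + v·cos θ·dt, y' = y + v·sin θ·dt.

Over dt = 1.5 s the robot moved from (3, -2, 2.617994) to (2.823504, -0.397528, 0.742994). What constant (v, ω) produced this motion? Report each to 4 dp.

v = 1.2500, ω = -1.2500

Δθ = 0.742994 − 2.617994 = -1.875000
ω = Δθ/dt = -1.875000/1.5 = -1.2500
R = −Δy/(cos θ' − cos θ) = -1.0000
v = R·ω = -1.0000·-1.2500 = 1.2500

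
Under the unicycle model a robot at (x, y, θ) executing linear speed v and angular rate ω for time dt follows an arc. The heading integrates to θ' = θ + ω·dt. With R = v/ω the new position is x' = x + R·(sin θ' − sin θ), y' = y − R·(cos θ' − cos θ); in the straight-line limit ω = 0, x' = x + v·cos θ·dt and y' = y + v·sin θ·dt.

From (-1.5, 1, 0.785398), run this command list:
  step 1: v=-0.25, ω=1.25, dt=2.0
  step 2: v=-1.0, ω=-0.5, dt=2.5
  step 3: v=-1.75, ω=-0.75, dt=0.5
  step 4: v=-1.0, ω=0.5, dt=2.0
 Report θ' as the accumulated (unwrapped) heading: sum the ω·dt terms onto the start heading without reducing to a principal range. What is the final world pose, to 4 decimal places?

(2.0490, -2.8532, 2.6604)

step 1: θ'=3.2854 (R=-0.2000) → pose (-1.3299, 0.6606, 3.2854)
step 2: θ'=2.0354 (R=2.0000) → pose (0.7447, -0.4226, 2.0354)
step 3: θ'=1.6604 (R=2.3333) → pose (0.9827, -1.2593, 1.6604)
step 4: θ'=2.6604 (R=-2.0000) → pose (2.0490, -2.8532, 2.6604)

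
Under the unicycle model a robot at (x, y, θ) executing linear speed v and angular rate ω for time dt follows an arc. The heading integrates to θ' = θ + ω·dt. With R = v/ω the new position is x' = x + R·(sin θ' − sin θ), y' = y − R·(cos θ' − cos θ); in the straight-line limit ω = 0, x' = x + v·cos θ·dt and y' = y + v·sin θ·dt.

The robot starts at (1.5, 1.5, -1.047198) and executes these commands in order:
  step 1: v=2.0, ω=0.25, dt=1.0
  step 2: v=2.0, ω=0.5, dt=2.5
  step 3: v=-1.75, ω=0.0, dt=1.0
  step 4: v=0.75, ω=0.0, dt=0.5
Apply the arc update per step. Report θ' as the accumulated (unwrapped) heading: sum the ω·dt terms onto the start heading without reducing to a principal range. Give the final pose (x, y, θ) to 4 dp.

step 1: θ'=-0.7972 (R=8.0000) → pose (2.7050, -0.0897, -0.7972)
step 2: θ'=0.4528 (R=4.0000) → pose (7.3165, -0.8918, 0.4528)
step 3: θ'=0.4528 (straight) → pose (5.7429, -1.6574, 0.4528)
step 4: θ'=0.4528 (straight) → pose (6.0801, -1.4933, 0.4528)

(6.0801, -1.4933, 0.4528)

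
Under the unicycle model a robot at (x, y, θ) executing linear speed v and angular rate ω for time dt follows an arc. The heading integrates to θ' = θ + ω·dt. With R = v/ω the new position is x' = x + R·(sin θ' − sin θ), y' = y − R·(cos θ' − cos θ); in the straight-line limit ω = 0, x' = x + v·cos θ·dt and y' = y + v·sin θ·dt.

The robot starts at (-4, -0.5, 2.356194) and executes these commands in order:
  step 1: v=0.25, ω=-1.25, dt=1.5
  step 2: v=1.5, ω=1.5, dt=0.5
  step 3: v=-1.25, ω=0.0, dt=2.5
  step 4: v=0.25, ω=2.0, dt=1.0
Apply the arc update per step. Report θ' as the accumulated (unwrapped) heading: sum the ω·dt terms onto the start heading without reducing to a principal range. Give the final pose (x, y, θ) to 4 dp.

(-4.6411, -2.4083, 3.2312)

step 1: θ'=0.4812 (R=-0.2000) → pose (-3.9511, -0.1813, 0.4812)
step 2: θ'=1.2312 (R=1.0000) → pose (-3.4711, 0.3720, 1.2312)
step 3: θ'=1.2312 (straight) → pose (-4.5121, -2.5745, 1.2312)
step 4: θ'=3.2312 (R=0.1250) → pose (-4.6411, -2.4083, 3.2312)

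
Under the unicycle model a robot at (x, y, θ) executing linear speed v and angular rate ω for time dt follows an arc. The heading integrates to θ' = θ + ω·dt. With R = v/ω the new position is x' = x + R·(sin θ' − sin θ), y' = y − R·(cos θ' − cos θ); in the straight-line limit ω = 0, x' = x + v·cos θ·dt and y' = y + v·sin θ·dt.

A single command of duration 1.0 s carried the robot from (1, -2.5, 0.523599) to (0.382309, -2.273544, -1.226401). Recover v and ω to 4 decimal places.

Δθ = -1.226401 − 0.523599 = -1.750000
ω = Δθ/dt = -1.750000/1.0 = -1.7500
R = Δx/(sin θ' − sin θ) = 0.4286
v = R·ω = 0.4286·-1.7500 = -0.7500

v = -0.7500, ω = -1.7500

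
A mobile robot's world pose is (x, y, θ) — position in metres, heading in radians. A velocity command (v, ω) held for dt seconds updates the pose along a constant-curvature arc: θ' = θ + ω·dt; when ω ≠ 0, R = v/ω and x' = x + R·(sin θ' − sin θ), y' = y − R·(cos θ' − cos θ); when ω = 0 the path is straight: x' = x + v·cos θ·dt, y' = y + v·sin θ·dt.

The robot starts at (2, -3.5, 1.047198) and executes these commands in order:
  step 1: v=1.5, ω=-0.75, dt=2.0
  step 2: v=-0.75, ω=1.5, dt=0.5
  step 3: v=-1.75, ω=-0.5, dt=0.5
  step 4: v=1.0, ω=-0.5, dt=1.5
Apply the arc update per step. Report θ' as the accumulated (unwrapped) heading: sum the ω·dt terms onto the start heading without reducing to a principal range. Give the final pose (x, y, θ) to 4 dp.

step 1: θ'=-0.4528 (R=-2.0000) → pose (4.6070, -2.7015, -0.4528)
step 2: θ'=0.2972 (R=-0.5000) → pose (4.2419, -2.6731, 0.2972)
step 3: θ'=0.0472 (R=3.5000) → pose (3.3820, -2.8226, 0.0472)
step 4: θ'=-0.7028 (R=-2.0000) → pose (4.7691, -3.2943, -0.7028)

(4.7691, -3.2943, -0.7028)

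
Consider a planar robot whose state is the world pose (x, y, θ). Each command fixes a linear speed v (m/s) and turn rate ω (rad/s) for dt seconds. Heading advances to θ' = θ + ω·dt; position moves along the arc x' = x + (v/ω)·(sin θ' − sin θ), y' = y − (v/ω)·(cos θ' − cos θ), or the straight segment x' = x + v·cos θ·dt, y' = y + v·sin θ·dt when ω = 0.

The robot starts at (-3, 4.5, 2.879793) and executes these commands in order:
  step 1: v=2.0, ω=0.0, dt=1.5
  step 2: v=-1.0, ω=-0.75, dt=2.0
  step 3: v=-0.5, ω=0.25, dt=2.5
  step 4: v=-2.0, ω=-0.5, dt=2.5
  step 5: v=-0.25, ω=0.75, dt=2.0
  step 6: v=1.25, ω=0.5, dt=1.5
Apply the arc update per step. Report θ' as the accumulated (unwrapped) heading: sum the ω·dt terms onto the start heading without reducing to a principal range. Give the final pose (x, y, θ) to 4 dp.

(-7.3000, -1.6374, 3.0048)

step 1: θ'=2.8798 (straight) → pose (-5.8978, 5.2765, 2.8798)
step 2: θ'=1.3798 (R=1.3333) → pose (-4.9338, 3.7354, 1.3798)
step 3: θ'=2.0048 (R=-2.0000) → pose (-4.7847, 2.5147, 2.0048)
step 4: θ'=0.7548 (R=4.0000) → pose (-5.6734, -2.0809, 0.7548)
step 5: θ'=2.2548 (R=-0.3333) → pose (-5.7033, -2.5343, 2.2548)
step 6: θ'=3.0048 (R=2.5000) → pose (-7.3000, -1.6374, 3.0048)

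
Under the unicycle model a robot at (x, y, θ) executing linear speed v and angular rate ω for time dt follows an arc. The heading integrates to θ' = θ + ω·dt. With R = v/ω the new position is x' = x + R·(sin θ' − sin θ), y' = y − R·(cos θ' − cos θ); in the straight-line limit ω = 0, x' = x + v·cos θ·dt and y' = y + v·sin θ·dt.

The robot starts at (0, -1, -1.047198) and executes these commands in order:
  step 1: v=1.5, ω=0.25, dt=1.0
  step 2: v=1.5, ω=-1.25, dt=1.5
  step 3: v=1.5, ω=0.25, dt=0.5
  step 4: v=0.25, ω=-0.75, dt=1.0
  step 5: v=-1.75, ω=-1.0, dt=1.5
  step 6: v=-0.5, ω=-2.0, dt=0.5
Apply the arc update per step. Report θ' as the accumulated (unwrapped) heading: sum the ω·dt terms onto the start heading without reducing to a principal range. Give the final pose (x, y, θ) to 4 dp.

step 1: θ'=-0.7972 (R=6.0000) → pose (0.9037, -2.1923, -0.7972)
step 2: θ'=-2.6722 (R=-1.2000) → pose (0.5881, -4.1010, -2.6722)
step 3: θ'=-2.5472 (R=6.0000) → pose (-0.0579, -4.4811, -2.5472)
step 4: θ'=-3.2972 (R=-0.3333) → pose (-0.2962, -4.5342, -3.2972)
step 5: θ'=-4.7972 (R=1.7500) → pose (1.1763, -6.4113, -4.7972)
step 6: θ'=-5.7972 (R=0.2500) → pose (1.0440, -6.6112, -5.7972)

(1.0440, -6.6112, -5.7972)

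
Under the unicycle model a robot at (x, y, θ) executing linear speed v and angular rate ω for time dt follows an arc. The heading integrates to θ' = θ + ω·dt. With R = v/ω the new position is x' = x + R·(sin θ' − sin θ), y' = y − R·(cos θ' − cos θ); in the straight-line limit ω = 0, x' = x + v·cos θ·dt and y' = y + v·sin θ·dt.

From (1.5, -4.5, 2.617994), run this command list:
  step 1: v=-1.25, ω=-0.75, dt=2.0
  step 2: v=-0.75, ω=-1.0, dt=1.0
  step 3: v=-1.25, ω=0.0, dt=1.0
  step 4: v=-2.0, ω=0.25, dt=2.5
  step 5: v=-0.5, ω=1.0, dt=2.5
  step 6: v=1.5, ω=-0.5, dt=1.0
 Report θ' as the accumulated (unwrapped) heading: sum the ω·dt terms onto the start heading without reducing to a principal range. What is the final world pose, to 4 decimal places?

step 1: θ'=1.1180 (R=1.6667) → pose (2.1654, -6.6725, 1.1180)
step 2: θ'=0.1180 (R=0.7500) → pose (1.5792, -7.0892, 0.1180)
step 3: θ'=0.1180 (straight) → pose (0.3379, -7.2363, 0.1180)
step 4: θ'=0.7430 (R=-8.0000) → pose (-4.1323, -9.2891, 0.7430)
step 5: θ'=3.2430 (R=-0.5000) → pose (-3.7434, -10.1548, 3.2430)
step 6: θ'=2.7430 (R=-3.0000) → pose (-5.2115, -9.9350, 2.7430)

(-5.2115, -9.9350, 2.7430)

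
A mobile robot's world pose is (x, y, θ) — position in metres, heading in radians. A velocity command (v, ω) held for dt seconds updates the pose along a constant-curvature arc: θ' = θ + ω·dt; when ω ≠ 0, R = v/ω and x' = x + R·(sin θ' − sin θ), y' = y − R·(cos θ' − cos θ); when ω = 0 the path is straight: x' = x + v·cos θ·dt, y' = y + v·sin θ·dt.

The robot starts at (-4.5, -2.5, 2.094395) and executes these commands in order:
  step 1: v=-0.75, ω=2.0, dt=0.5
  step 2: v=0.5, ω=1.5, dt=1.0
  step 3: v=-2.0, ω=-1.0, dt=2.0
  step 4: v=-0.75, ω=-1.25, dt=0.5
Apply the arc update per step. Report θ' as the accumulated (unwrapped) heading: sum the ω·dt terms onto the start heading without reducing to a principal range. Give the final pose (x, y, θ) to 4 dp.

(-1.2722, -1.7878, 1.9694)

step 1: θ'=3.0944 (R=-0.3750) → pose (-4.1929, -2.6871, 3.0944)
step 2: θ'=4.5944 (R=0.3333) → pose (-4.5397, -2.9808, 4.5944)
step 3: θ'=2.5944 (R=2.0000) → pose (-1.5130, -1.5083, 2.5944)
step 4: θ'=1.9694 (R=0.6000) → pose (-1.2722, -1.7878, 1.9694)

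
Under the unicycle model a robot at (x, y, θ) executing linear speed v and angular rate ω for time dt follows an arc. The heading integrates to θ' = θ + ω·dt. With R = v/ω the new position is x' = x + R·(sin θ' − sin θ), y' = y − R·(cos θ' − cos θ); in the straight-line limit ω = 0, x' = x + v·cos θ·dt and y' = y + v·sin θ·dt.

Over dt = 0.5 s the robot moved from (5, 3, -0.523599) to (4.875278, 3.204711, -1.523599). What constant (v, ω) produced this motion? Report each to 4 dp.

v = -0.5000, ω = -2.0000

Δθ = -1.523599 − -0.523599 = -1.000000
ω = Δθ/dt = -1.000000/0.5 = -2.0000
R = −Δy/(cos θ' − cos θ) = 0.2500
v = R·ω = 0.2500·-2.0000 = -0.5000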